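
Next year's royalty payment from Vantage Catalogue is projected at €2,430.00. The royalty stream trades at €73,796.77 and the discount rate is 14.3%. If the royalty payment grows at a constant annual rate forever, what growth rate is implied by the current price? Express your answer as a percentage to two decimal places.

11.01%

P = D₁/(r−g) ⇒ g = r − D₁/P = 0.143 − €2,430.00/€73,796.77 = 0.110072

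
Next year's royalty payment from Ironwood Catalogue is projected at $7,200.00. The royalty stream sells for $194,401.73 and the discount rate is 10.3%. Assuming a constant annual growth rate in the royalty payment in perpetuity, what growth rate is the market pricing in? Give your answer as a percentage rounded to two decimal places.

P = D₁/(r−g) ⇒ g = r − D₁/P = 0.103 − $7,200.00/$194,401.73 = 0.065963

6.60%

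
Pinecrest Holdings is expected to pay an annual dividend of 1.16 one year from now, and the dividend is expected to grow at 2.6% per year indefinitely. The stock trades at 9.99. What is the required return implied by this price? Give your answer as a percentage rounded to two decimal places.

P = D₁/(r − g) ⇒ r = D₁/P + g = 1.1600/9.99 + 0.026 = 0.116116 + 0.026 = 0.142116

14.21%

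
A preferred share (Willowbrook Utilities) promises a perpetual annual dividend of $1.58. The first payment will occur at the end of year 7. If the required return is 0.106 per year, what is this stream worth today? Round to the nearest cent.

$8.14

Value at end of year 6: C / r = $1.58 / 0.106 = $14.9057
Discount to today: PV = $14.9057 / (1 + 0.106)^6 = $14.9057 / 1.830336 = $8.14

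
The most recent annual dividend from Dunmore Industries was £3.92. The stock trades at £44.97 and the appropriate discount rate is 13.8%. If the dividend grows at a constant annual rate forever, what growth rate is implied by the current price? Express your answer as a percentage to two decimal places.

P = D₀(1+g)/(r−g) ⇒ P(r−g) = D₀(1+g) ⇒ g(P+D₀) = P·r − D₀
g = (P·r − D₀)/(P + D₀) = (£44.97×0.138 − £3.92) / (£44.97 + £3.92) = 0.046755

4.68%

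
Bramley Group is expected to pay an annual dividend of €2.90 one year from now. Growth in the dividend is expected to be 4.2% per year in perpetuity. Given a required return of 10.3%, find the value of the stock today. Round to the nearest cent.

Growing perpetuity: P = D₁ / (r − g) = €2.9000 / (0.103 − 0.042) = €47.54

€47.54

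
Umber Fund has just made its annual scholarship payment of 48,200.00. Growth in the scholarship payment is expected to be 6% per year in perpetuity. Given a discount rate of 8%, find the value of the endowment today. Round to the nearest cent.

2554600.00

D₁ = D₀ × (1 + g) = 48,200.00 × 1.06 = 51,092.0000
Growing perpetuity: P = D₁ / (r − g) = 51,092.0000 / (0.08 − 0.06) = 2,554,600.00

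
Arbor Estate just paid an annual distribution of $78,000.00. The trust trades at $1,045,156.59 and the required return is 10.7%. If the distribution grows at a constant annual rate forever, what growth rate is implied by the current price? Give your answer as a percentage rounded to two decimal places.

P = D₀(1+g)/(r−g) ⇒ P(r−g) = D₀(1+g) ⇒ g(P+D₀) = P·r − D₀
g = (P·r − D₀)/(P + D₀) = ($1,045,156.59×0.107 − $78,000.00) / ($1,045,156.59 + $78,000.00) = 0.030122

3.01%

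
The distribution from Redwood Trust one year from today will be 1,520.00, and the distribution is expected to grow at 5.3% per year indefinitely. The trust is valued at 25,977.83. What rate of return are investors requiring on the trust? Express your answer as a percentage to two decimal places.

11.15%

P = D₁/(r − g) ⇒ r = D₁/P + g = 1,520.0000/25,977.83 + 0.053 = 0.058511 + 0.053 = 0.111511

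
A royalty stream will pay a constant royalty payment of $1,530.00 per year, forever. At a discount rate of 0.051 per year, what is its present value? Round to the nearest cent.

$30000.00

Level perpetuity: PV = C / r = $1,530.00 / 0.051 = $30,000.00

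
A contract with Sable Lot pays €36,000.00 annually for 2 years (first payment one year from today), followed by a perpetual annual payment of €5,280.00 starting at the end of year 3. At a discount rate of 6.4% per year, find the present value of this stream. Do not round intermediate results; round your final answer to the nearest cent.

PV of 2-year annuity: €36,000.00 × [1 − (1+0.064)^−2] / 0.064 = 65634.00984
Perpetuity value at year 2: €5,280.00 / 0.064 = 82500.00000
PV of perpetuity: 82500.00000 / (1+0.064)^2 = 72873.67856
Total PV = 65634.00984 + 72873.67856 = 138507.68839

€138507.69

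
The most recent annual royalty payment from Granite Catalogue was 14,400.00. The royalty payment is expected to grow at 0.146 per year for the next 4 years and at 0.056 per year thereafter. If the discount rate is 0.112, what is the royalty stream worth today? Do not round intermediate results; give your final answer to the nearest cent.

D_1 = 16502.40000
D_2 = 18911.75040
D_3 = 21672.86596
D_4 = 24837.10439
Terminal value at year 4: TV = D_4×(1+g_2)/(r−g_2) = 26227.98223/0.056 = 468356.82561
P_0 = D_1/(1+r)^1 + D_2/(1+r)^2 + D_3/(1+r)^3 + D_4/(1+r)^4 + TV/(1+r)^4
    = 14840.28777 + 15294.03758 + 15761.66103 + 16243.58232 + 306307.55227 = 368447.12096

368447.12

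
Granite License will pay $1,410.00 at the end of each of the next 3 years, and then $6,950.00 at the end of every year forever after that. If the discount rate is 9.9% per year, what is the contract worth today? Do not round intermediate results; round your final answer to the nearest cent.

$56400.57

PV of 3-year annuity: $1,410.00 × [1 − (1+0.099)^−3] / 0.099 = 3512.64367
Perpetuity value at year 3: $6,950.00 / 0.099 = 70202.02020
PV of perpetuity: 70202.02020 / (1+0.099)^3 = 52887.92554
Total PV = 3512.64367 + 52887.92554 = 56400.56921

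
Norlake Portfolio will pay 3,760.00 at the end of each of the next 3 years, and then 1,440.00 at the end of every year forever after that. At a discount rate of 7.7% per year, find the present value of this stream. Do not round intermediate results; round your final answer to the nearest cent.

24712.68

PV of 3-year annuity: 3,760.00 × [1 − (1+0.077)^−3] / 0.077 = 9742.57838
Perpetuity value at year 3: 1,440.00 / 0.077 = 18701.29870
PV of perpetuity: 18701.29870 / (1+0.077)^3 = 14970.09847
Total PV = 9742.57838 + 14970.09847 = 24712.67685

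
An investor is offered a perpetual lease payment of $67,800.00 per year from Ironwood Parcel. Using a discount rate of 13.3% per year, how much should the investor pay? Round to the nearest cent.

$509774.44

Level perpetuity: PV = C / r = $67,800.00 / 0.133 = $509,774.44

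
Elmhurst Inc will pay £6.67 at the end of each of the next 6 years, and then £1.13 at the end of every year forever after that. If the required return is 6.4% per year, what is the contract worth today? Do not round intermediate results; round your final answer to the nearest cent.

PV of 6-year annuity: £6.67 × [1 − (1+0.064)^−6] / 0.064 = 32.39037
Perpetuity value at year 6: £1.13 / 0.064 = 17.65625
PV of perpetuity: 17.65625 / (1+0.064)^6 = 12.16883
Total PV = 32.39037 + 12.16883 = 44.55919

£44.56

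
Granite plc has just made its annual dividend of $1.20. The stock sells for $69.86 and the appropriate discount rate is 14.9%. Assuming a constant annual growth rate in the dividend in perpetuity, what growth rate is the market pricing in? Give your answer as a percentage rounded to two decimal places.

12.96%

P = D₀(1+g)/(r−g) ⇒ P(r−g) = D₀(1+g) ⇒ g(P+D₀) = P·r − D₀
g = (P·r − D₀)/(P + D₀) = ($69.86×0.149 − $1.20) / ($69.86 + $1.20) = 0.129597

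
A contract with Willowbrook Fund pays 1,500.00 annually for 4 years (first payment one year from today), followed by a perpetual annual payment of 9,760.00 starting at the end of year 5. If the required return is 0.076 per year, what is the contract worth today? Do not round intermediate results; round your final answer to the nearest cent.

PV of 4-year annuity: 1,500.00 × [1 − (1+0.076)^−4] / 0.076 = 5012.74810
Perpetuity value at year 4: 9,760.00 / 0.076 = 128421.05263
PV of perpetuity: 128421.05263 / (1+0.076)^4 = 95804.77165
Total PV = 5012.74810 + 95804.77165 = 100817.51975

100817.52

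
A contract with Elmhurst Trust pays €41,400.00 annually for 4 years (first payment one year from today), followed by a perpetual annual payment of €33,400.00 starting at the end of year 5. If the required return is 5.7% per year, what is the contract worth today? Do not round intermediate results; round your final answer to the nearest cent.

€613877.25

PV of 4-year annuity: €41,400.00 × [1 − (1+0.057)^−4] / 0.057 = 144446.36591
Perpetuity value at year 4: €33,400.00 / 0.057 = 585964.91228
PV of perpetuity: 585964.91228 / (1+0.057)^4 = 469430.88761
Total PV = 144446.36591 + 469430.88761 = 613877.25352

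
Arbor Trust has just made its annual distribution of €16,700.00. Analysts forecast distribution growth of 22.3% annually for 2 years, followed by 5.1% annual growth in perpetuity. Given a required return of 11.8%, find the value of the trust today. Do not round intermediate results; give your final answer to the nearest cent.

€351735.36

D_1 = 20424.10000
D_2 = 24978.67430
Terminal value at year 2: TV = D_2×(1+g_2)/(r−g_2) = 26252.58669/0.067 = 391829.65208
P_0 = D_1/(1+r)^1 + D_2/(1+r)^2 + TV/(1+r)^2
    = 18268.42576 + 19984.15448 + 313482.78142 = 351735.36165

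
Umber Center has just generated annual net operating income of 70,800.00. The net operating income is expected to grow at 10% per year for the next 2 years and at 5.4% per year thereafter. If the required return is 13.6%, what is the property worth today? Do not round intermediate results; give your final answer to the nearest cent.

988214.53

D_1 = 77880.00000
D_2 = 85668.00000
Terminal value at year 2: TV = D_2×(1+g_2)/(r−g_2) = 90294.07200/0.082 = 1101147.21951
P_0 = D_1/(1+r)^1 + D_2/(1+r)^2 + TV/(1+r)^2
    = 68556.33803 + 66383.77802 + 853274.41504 = 988214.53109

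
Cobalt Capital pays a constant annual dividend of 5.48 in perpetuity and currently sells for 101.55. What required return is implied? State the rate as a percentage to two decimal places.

5.40%

P = C/r ⇒ r = C/P = 5.48/101.55 = 0.053964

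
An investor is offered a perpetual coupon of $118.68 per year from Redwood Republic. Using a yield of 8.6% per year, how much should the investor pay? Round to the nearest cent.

$1380.00

Level perpetuity: PV = C / r = $118.68 / 0.086 = $1,380.00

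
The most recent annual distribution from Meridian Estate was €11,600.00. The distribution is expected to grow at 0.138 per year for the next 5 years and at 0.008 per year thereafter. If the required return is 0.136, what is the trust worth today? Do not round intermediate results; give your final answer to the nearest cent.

€150464.03

D_1 = 13200.80000
D_2 = 15022.51040
D_3 = 17095.61684
D_4 = 19454.81196
D_5 = 22139.57601
Terminal value at year 5: TV = D_5×(1+g_2)/(r−g_2) = 22316.69262/0.128 = 174349.16107
P_0 = D_1/(1+r)^1 + D_2/(1+r)^2 + D_3/(1+r)^3 + D_4/(1+r)^4 + D_5/(1+r)^5 + TV/(1+r)^5
    = 11620.42254 + 11640.88103 + 11661.37553 + 11681.90613 + 11702.47286 + 92156.97378 = 150464.03186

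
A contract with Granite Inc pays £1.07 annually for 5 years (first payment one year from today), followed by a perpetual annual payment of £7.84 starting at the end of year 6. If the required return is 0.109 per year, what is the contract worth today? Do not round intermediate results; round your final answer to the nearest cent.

PV of 5-year annuity: £1.07 × [1 − (1+0.109)^−5] / 0.109 = 3.96458
Perpetuity value at year 5: £7.84 / 0.109 = 71.92661
PV of perpetuity: 71.92661 / (1+0.109)^5 = 42.87773
Total PV = 3.96458 + 42.87773 = 46.84231

£46.84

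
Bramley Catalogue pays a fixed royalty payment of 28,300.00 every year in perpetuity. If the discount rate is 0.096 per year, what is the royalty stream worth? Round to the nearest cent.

294791.67

Level perpetuity: PV = C / r = 28,300.00 / 0.096 = 294,791.67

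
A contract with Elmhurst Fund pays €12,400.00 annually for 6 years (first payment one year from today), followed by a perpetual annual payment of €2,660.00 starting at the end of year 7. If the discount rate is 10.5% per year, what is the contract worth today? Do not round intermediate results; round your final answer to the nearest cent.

€67139.16

PV of 6-year annuity: €12,400.00 × [1 − (1+0.105)^−6] / 0.105 = 53223.02441
Perpetuity value at year 6: €2,660.00 / 0.105 = 25333.33333
PV of perpetuity: 25333.33333 / (1+0.105)^6 = 13916.13616
Total PV = 53223.02441 + 13916.13616 = 67139.16057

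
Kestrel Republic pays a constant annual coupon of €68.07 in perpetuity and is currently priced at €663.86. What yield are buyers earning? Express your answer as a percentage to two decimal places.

P = C/r ⇒ r = C/P = €68.07/€663.86 = 0.102537

10.25%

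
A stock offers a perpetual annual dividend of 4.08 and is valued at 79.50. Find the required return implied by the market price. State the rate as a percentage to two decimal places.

P = C/r ⇒ r = C/P = 4.08/79.50 = 0.051321

5.13%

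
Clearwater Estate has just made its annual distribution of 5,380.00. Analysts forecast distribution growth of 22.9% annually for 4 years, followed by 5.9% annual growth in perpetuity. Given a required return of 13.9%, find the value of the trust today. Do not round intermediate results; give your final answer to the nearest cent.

D_1 = 6612.02000
D_2 = 8126.17258
D_3 = 9987.06610
D_4 = 12274.10424
Terminal value at year 4: TV = D_4×(1+g_2)/(r−g_2) = 12998.27639/0.08 = 162478.45485
P_0 = D_1/(1+r)^1 + D_2/(1+r)^2 + D_3/(1+r)^3 + D_4/(1+r)^4 + TV/(1+r)^4
    = 5805.10975 + 6263.81025 + 6758.75575 + 7292.81020 + 96538.57502 = 122659.06096

122659.06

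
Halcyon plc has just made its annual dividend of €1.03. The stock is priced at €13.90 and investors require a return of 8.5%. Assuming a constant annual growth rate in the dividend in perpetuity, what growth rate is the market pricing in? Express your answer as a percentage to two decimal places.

1.01%

P = D₀(1+g)/(r−g) ⇒ P(r−g) = D₀(1+g) ⇒ g(P+D₀) = P·r − D₀
g = (P·r − D₀)/(P + D₀) = (€13.90×0.085 − €1.03) / (€13.90 + €1.03) = 0.010147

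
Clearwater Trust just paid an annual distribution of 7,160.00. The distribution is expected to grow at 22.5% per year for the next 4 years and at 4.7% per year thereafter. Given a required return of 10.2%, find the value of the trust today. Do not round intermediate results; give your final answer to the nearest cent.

D_1 = 8771.00000
D_2 = 10744.47500
D_3 = 13161.98187
D_4 = 16123.42780
Terminal value at year 4: TV = D_4×(1+g_2)/(r−g_2) = 16881.22890/0.055 = 306931.43461
P_0 = D_1/(1+r)^1 + D_2/(1+r)^2 + D_3/(1+r)^3 + D_4/(1+r)^4 + TV/(1+r)^4
    = 7959.16515 + 8847.52932 + 9835.04848 + 10932.78982 + 208120.56260 = 245695.09538

245695.10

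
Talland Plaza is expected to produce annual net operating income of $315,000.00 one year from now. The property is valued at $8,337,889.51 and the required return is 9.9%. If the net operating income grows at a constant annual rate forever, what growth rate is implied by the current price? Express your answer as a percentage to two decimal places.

6.12%

P = D₁/(r−g) ⇒ g = r − D₁/P = 0.099 − $315,000.00/$8,337,889.51 = 0.061221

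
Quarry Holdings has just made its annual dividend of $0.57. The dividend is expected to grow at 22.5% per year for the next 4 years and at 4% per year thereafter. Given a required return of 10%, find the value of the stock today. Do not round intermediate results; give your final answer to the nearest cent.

$18.20

D_1 = 0.69825
D_2 = 0.85536
D_3 = 1.04781
D_4 = 1.28357
Terminal value at year 4: TV = D_4×(1+g_2)/(r−g_2) = 1.33491/0.06 = 22.24853
P_0 = D_1/(1+r)^1 + D_2/(1+r)^2 + D_3/(1+r)^3 + D_4/(1+r)^4 + TV/(1+r)^4
    = 0.63477 + 0.70691 + 0.78724 + 0.87669 + 15.19604 = 18.20165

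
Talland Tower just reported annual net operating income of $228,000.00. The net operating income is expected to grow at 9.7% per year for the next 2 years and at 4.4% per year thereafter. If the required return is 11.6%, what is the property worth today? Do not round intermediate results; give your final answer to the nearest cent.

D_1 = 250116.00000
D_2 = 274377.25200
Terminal value at year 2: TV = D_2×(1+g_2)/(r−g_2) = 286449.85109/0.072 = 3978470.15400
P_0 = D_1/(1+r)^1 + D_2/(1+r)^2 + TV/(1+r)^2
    = 224118.27957 + 220302.64578 + 3194388.36378 = 3638809.28913

$3638809.29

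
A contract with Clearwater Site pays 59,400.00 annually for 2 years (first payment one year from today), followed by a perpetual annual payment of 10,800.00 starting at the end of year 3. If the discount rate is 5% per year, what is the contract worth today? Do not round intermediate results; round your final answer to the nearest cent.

PV of 2-year annuity: 59,400.00 × [1 − (1+0.05)^−2] / 0.05 = 110448.97959
Perpetuity value at year 2: 10,800.00 / 0.05 = 216000.00000
PV of perpetuity: 216000.00000 / (1+0.05)^2 = 195918.36735
Total PV = 110448.97959 + 195918.36735 = 306367.34694

306367.35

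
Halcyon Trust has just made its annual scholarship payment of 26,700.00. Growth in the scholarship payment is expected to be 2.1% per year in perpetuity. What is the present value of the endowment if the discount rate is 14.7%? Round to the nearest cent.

D₁ = D₀ × (1 + g) = 26,700.00 × 1.021 = 27,260.7000
Growing perpetuity: P = D₁ / (r − g) = 27,260.7000 / (0.147 − 0.021) = 216,354.76

216354.76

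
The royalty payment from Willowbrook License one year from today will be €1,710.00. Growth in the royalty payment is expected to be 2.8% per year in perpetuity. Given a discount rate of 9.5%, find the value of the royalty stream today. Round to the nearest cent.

€25522.39

Growing perpetuity: P = D₁ / (r − g) = €1,710.0000 / (0.095 − 0.028) = €25,522.39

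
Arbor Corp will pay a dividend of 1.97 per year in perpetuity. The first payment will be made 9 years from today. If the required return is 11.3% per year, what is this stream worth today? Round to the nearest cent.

Value at end of year 8: C / r = 1.97 / 0.113 = 17.4336
Discount to today: PV = 17.4336 / (1 + 0.113)^8 = 17.4336 / 2.354840 = 7.40

7.40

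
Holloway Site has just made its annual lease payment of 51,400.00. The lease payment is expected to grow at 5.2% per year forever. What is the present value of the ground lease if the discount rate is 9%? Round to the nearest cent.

D₁ = D₀ × (1 + g) = 51,400.00 × 1.052 = 54,072.8000
Growing perpetuity: P = D₁ / (r − g) = 54,072.8000 / (0.09 − 0.052) = 1,422,968.42

1422968.42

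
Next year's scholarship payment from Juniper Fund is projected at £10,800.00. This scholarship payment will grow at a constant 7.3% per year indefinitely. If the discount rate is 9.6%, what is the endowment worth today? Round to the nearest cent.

£469565.22

Growing perpetuity: P = D₁ / (r − g) = £10,800.0000 / (0.096 − 0.073) = £469,565.22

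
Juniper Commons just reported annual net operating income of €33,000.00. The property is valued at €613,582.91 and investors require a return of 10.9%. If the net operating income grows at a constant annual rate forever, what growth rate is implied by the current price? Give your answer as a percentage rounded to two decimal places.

P = D₀(1+g)/(r−g) ⇒ P(r−g) = D₀(1+g) ⇒ g(P+D₀) = P·r − D₀
g = (P·r − D₀)/(P + D₀) = (€613,582.91×0.109 − €33,000.00) / (€613,582.91 + €33,000.00) = 0.052399

5.24%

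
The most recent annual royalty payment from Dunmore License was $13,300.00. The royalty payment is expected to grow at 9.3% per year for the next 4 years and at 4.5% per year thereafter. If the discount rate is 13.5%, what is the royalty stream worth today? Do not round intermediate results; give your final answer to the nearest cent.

D_1 = 14536.90000
D_2 = 15888.83170
D_3 = 17366.49305
D_4 = 18981.57690
Terminal value at year 4: TV = D_4×(1+g_2)/(r−g_2) = 19835.74786/0.09 = 220397.19847
P_0 = D_1/(1+r)^1 + D_2/(1+r)^2 + D_3/(1+r)^3 + D_4/(1+r)^4 + TV/(1+r)^4
    = 12807.84141 + 12333.89486 + 11877.48641 + 11437.96709 + 132807.50677 = 181264.69654

$181264.70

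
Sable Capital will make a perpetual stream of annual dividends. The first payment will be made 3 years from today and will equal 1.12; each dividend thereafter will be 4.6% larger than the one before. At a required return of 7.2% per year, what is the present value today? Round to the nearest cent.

37.48

Value at end of year 2: C₁ / (r − g) = 1.12 / (0.072 − 0.046) = 43.0769
Discount to today: PV = 43.0769 / (1 + 0.072)^2 = 43.0769 / 1.149184 = 37.48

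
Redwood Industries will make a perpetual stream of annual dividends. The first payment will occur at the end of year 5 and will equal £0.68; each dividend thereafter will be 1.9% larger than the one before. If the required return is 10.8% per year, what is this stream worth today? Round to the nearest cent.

£5.07

Value at end of year 4: C₁ / (r − g) = £0.68 / (0.108 − 0.019) = £7.6404
Discount to today: PV = £7.6404 / (1 + 0.108)^4 = £7.6404 / 1.507159 = £5.07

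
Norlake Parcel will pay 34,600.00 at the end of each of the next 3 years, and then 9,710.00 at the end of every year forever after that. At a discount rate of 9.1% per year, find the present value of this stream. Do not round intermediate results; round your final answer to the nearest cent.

169595.10

PV of 3-year annuity: 34,600.00 × [1 − (1+0.091)^−3] / 0.091 = 87426.93854
Perpetuity value at year 3: 9,710.00 / 0.091 = 106703.29670
PV of perpetuity: 106703.29670 / (1+0.091)^3 = 82168.16453
Total PV = 87426.93854 + 82168.16453 = 169595.10307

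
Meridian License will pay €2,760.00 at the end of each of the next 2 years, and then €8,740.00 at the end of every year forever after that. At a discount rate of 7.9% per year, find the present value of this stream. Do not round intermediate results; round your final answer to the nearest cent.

€99954.35

PV of 2-year annuity: €2,760.00 × [1 − (1+0.079)^−2] / 0.079 = 4928.56720
Perpetuity value at year 2: €8,740.00 / 0.079 = 110632.91139
PV of perpetuity: 110632.91139 / (1+0.079)^2 = 95025.78194
Total PV = 4928.56720 + 95025.78194 = 99954.34914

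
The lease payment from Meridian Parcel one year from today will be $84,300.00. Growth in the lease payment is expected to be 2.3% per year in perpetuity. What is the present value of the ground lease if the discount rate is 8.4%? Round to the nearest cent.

Growing perpetuity: P = D₁ / (r − g) = $84,300.0000 / (0.084 − 0.023) = $1,381,967.21

$1381967.21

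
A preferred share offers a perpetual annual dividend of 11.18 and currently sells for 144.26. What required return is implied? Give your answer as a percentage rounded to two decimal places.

7.75%

P = C/r ⇒ r = C/P = 11.18/144.26 = 0.077499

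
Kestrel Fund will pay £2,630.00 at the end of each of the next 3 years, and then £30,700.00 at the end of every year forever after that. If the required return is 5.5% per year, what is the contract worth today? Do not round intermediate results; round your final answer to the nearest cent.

PV of 3-year annuity: £2,630.00 × [1 − (1+0.055)^−3] / 0.055 = 7095.56479
Perpetuity value at year 3: £30,700.00 / 0.055 = 558181.81818
PV of perpetuity: 558181.81818 / (1+0.055)^3 = 475355.26346
Total PV = 7095.56479 + 475355.26346 = 482450.82825

£482450.83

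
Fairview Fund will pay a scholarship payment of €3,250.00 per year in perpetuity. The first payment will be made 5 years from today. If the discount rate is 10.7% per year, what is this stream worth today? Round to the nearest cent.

€20225.96

Value at end of year 4: C / r = €3,250.00 / 0.107 = €30,373.8318
Discount to today: PV = €30,373.8318 / (1 + 0.107)^4 = €30,373.8318 / 1.501725 = €20,225.96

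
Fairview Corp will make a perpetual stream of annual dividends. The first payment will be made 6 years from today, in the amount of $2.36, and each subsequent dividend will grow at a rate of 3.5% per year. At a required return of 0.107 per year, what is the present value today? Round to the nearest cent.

$19.72

Value at end of year 5: C₁ / (r − g) = $2.36 / (0.107 − 0.035) = $32.7778
Discount to today: PV = $32.7778 / (1 + 0.107)^5 = $32.7778 / 1.662410 = $19.72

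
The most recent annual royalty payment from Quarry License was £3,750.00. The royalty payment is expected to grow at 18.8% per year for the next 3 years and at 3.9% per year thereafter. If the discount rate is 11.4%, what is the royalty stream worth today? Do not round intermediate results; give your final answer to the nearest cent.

£75817.52

D_1 = 4455.00000
D_2 = 5292.54000
D_3 = 6287.53752
Terminal value at year 3: TV = D_3×(1+g_2)/(r−g_2) = 6532.75148/0.075 = 87103.35311
P_0 = D_1/(1+r)^1 + D_2/(1+r)^2 + D_3/(1+r)^3 + TV/(1+r)^3
    = 3999.10233 + 4264.75186 + 4548.04777 + 63005.62171 = 75817.52367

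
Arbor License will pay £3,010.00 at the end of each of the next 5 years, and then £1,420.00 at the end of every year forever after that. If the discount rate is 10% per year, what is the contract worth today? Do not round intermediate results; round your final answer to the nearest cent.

£20227.35

PV of 5-year annuity: £3,010.00 × [1 − (1+0.1)^−5] / 0.1 = 11410.26818
Perpetuity value at year 5: £1,420.00 / 0.1 = 14200.00000
PV of perpetuity: 14200.00000 / (1+0.1)^5 = 8817.08279
Total PV = 11410.26818 + 8817.08279 = 20227.35096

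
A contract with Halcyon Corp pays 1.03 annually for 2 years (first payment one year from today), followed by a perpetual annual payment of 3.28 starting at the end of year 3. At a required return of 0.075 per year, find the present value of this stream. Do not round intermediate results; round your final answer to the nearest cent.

39.69

PV of 2-year annuity: 1.03 × [1 − (1+0.075)^−2] / 0.075 = 1.84943
Perpetuity value at year 2: 3.28 / 0.075 = 43.73333
PV of perpetuity: 43.73333 / (1+0.075)^2 = 37.84388
Total PV = 1.84943 + 37.84388 = 39.69331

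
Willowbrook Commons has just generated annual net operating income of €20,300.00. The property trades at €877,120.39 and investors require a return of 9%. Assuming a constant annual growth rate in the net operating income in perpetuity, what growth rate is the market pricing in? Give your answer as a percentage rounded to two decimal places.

6.53%

P = D₀(1+g)/(r−g) ⇒ P(r−g) = D₀(1+g) ⇒ g(P+D₀) = P·r − D₀
g = (P·r − D₀)/(P + D₀) = (€877,120.39×0.09 − €20,300.00) / (€877,120.39 + €20,300.00) = 0.065344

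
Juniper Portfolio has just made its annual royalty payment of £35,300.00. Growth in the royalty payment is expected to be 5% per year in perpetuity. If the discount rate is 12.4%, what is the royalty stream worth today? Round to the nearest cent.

D₁ = D₀ × (1 + g) = £35,300.00 × 1.05 = £37,065.0000
Growing perpetuity: P = D₁ / (r − g) = £37,065.0000 / (0.124 − 0.05) = £500,878.38

£500878.38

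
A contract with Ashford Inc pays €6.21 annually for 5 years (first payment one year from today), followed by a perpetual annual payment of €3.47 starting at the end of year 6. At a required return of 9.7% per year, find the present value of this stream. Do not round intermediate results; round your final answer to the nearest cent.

€46.24

PV of 5-year annuity: €6.21 × [1 − (1+0.097)^−5] / 0.097 = 23.72232
Perpetuity value at year 5: €3.47 / 0.097 = 35.77320
PV of perpetuity: 35.77320 / (1+0.097)^5 = 22.51773
Total PV = 23.72232 + 22.51773 = 46.24005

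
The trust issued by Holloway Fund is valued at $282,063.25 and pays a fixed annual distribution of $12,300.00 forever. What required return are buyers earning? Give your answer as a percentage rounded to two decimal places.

P = C/r ⇒ r = C/P = $12,300.00/$282,063.25 = 0.043607

4.36%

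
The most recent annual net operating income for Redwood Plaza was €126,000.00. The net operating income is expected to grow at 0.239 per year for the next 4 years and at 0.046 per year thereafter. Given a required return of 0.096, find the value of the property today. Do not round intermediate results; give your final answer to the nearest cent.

D_1 = 156114.00000
D_2 = 193425.24600
D_3 = 239653.87979
D_4 = 296931.15706
Terminal value at year 4: TV = D_4×(1+g_2)/(r−g_2) = 310589.99029/0.05 = 6211799.80579
P_0 = D_1/(1+r)^1 + D_2/(1+r)^2 + D_3/(1+r)^3 + D_4/(1+r)^4 + TV/(1+r)^4
    = 142439.78102 + 161024.53347 + 182034.12133 + 205784.92365 + 4305020.60279 = 4996303.96227

€4996303.96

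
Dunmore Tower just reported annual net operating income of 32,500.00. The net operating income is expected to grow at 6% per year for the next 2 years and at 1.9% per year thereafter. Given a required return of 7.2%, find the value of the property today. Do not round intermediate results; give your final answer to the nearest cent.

674860.07

D_1 = 34450.00000
D_2 = 36517.00000
Terminal value at year 2: TV = D_2×(1+g_2)/(r−g_2) = 37210.82300/0.053 = 702091.00000
P_0 = D_1/(1+r)^1 + D_2/(1+r)^2 + TV/(1+r)^2
    = 32136.19403 + 31776.46051 + 610947.42008 = 674860.07463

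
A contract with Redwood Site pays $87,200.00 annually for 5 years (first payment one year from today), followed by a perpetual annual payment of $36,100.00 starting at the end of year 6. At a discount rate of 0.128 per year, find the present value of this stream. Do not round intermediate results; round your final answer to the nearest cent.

$462642.31

PV of 5-year annuity: $87,200.00 × [1 − (1+0.128)^−5] / 0.128 = 308205.17727
Perpetuity value at year 5: $36,100.00 / 0.128 = 282031.25000
PV of perpetuity: 282031.25000 / (1+0.128)^5 = 154437.13418
Total PV = 308205.17727 + 154437.13418 = 462642.31145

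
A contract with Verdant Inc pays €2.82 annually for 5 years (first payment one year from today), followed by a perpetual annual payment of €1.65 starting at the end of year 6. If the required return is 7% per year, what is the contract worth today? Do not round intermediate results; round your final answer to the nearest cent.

PV of 5-year annuity: €2.82 × [1 − (1+0.07)^−5] / 0.07 = 11.56256
Perpetuity value at year 5: €1.65 / 0.07 = 23.57143
PV of perpetuity: 23.57143 / (1+0.07)^5 = 16.80610
Total PV = 11.56256 + 16.80610 = 28.36866

€28.37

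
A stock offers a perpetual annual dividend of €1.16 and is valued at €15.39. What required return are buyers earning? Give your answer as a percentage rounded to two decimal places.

7.54%

P = C/r ⇒ r = C/P = €1.16/€15.39 = 0.075374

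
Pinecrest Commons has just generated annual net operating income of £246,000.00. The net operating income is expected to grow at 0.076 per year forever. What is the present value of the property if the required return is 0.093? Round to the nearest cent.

£15570352.94

D₁ = D₀ × (1 + g) = £246,000.00 × 1.076 = £264,696.0000
Growing perpetuity: P = D₁ / (r − g) = £264,696.0000 / (0.093 − 0.076) = £15,570,352.94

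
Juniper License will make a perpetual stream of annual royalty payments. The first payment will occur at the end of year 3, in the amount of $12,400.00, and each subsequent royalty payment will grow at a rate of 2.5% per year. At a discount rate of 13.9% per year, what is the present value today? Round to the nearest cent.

$83843.50

Value at end of year 2: C₁ / (r − g) = $12,400.00 / (0.139 − 0.025) = $108,771.9298
Discount to today: PV = $108,771.9298 / (1 + 0.139)^2 = $108,771.9298 / 1.297321 = $83,843.50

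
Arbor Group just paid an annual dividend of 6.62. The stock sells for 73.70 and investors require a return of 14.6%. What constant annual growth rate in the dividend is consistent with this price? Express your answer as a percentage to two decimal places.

P = D₀(1+g)/(r−g) ⇒ P(r−g) = D₀(1+g) ⇒ g(P+D₀) = P·r − D₀
g = (P·r − D₀)/(P + D₀) = (73.70×0.146 − 6.62) / (73.70 + 6.62) = 0.051546

5.15%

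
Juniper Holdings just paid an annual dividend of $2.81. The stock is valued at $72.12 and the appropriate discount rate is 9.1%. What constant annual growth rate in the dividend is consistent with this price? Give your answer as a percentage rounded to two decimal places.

5.01%

P = D₀(1+g)/(r−g) ⇒ P(r−g) = D₀(1+g) ⇒ g(P+D₀) = P·r − D₀
g = (P·r − D₀)/(P + D₀) = ($72.12×0.091 − $2.81) / ($72.12 + $2.81) = 0.050086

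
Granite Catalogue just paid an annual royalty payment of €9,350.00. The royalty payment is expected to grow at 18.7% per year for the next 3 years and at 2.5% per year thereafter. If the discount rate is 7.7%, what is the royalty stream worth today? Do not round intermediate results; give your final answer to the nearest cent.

€280918.56

D_1 = 11098.45000
D_2 = 13173.86015
D_3 = 15637.37200
Terminal value at year 3: TV = D_3×(1+g_2)/(r−g_2) = 16028.30630/0.052 = 308236.65958
P_0 = D_1/(1+r)^1 + D_2/(1+r)^2 + D_3/(1+r)^3 + TV/(1+r)^3
    = 10304.96750 + 11357.47115 + 12517.47284 + 246738.64738 = 280918.55887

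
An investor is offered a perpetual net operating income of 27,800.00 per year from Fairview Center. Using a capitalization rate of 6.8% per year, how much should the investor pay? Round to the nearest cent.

408823.53

Level perpetuity: PV = C / r = 27,800.00 / 0.068 = 408,823.53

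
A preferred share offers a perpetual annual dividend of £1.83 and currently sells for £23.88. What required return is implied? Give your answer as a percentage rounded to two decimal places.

P = C/r ⇒ r = C/P = £1.83/£23.88 = 0.076633

7.66%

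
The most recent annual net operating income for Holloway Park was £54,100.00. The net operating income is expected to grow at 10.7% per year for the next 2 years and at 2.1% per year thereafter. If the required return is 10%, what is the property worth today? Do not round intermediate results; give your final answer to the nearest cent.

D_1 = 59888.70000
D_2 = 66296.79090
Terminal value at year 2: TV = D_2×(1+g_2)/(r−g_2) = 67689.02351/0.079 = 856823.08239
P_0 = D_1/(1+r)^1 + D_2/(1+r)^2 + TV/(1+r)^2
    = 54444.27273 + 54790.73628 + 708118.24991 = 817353.25892

£817353.26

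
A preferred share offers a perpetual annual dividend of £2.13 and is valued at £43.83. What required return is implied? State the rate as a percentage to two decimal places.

P = C/r ⇒ r = C/P = £2.13/£43.83 = 0.048597

4.86%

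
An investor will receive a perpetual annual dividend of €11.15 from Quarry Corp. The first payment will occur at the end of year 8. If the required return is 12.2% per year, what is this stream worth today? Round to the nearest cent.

Value at end of year 7: C / r = €11.15 / 0.122 = €91.3934
Discount to today: PV = €91.3934 / (1 + 0.122)^7 = €91.3934 / 2.238463 = €40.83

€40.83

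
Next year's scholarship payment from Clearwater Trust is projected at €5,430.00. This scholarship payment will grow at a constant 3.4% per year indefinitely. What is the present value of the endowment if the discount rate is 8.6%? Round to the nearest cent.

€104423.08

Growing perpetuity: P = D₁ / (r − g) = €5,430.0000 / (0.086 − 0.034) = €104,423.08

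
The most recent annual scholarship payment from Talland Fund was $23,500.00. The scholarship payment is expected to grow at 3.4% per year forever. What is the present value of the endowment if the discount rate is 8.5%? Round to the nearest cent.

D₁ = D₀ × (1 + g) = $23,500.00 × 1.034 = $24,299.0000
Growing perpetuity: P = D₁ / (r − g) = $24,299.0000 / (0.085 − 0.034) = $476,450.98

$476450.98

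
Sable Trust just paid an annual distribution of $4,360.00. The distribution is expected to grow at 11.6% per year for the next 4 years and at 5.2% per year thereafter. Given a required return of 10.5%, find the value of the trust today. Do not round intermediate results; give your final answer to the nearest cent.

$107918.07

D_1 = 4865.76000
D_2 = 5430.18816
D_3 = 6060.08999
D_4 = 6763.06043
Terminal value at year 4: TV = D_4×(1+g_2)/(r−g_2) = 7114.73957/0.053 = 134240.36919
P_0 = D_1/(1+r)^1 + D_2/(1+r)^2 + D_3/(1+r)^3 + D_4/(1+r)^4 + TV/(1+r)^4
    = 4403.40271 + 4447.23749 + 4491.50864 + 4536.22049 + 90039.69720 = 107918.06653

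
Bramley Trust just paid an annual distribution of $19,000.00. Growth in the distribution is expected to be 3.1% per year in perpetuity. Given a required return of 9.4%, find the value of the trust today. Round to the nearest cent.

D₁ = D₀ × (1 + g) = $19,000.00 × 1.031 = $19,589.0000
Growing perpetuity: P = D₁ / (r − g) = $19,589.0000 / (0.094 − 0.031) = $310,936.51

$310936.51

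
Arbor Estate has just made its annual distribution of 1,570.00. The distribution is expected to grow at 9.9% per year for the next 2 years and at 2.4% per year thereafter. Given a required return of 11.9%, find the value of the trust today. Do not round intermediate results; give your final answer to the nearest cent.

D_1 = 1725.43000
D_2 = 1896.24757
Terminal value at year 2: TV = D_2×(1+g_2)/(r−g_2) = 1941.75751/0.095 = 20439.55275
P_0 = D_1/(1+r)^1 + D_2/(1+r)^2 + TV/(1+r)^2
    = 1541.93923 + 1514.38000 + 16323.42227 = 19379.74150

19379.74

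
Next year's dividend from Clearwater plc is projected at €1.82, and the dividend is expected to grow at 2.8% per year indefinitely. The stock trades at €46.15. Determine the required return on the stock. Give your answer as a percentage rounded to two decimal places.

6.74%

P = D₁/(r − g) ⇒ r = D₁/P + g = €1.8200/€46.15 + 0.028 = 0.039437 + 0.028 = 0.067437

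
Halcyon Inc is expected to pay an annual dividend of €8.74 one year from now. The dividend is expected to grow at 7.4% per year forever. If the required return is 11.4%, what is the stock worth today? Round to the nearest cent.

€218.50

Growing perpetuity: P = D₁ / (r − g) = €8.7400 / (0.114 − 0.074) = €218.50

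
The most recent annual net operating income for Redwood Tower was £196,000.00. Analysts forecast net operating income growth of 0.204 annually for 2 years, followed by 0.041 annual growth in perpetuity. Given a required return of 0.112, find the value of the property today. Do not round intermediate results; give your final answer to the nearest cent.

£3810918.03

D_1 = 235984.00000
D_2 = 284124.73600
Terminal value at year 2: TV = D_2×(1+g_2)/(r−g_2) = 295773.85018/0.071 = 4165828.87572
P_0 = D_1/(1+r)^1 + D_2/(1+r)^2 + TV/(1+r)^2
    = 212215.82734 + 229773.25190 + 3368928.94690 = 3810918.02614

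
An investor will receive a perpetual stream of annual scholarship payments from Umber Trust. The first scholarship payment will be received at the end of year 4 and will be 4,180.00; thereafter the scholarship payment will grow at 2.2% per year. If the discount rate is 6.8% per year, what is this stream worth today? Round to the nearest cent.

74594.14

Value at end of year 3: C₁ / (r − g) = 4,180.00 / (0.068 − 0.022) = 90,869.5652
Discount to today: PV = 90,869.5652 / (1 + 0.068)^3 = 90,869.5652 / 1.218186 = 74,594.14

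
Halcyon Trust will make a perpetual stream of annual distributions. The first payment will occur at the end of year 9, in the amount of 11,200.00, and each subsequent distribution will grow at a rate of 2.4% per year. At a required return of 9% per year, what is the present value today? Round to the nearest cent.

Value at end of year 8: C₁ / (r − g) = 11,200.00 / (0.09 − 0.024) = 169,696.9697
Discount to today: PV = 169,696.9697 / (1 + 0.09)^8 = 169,696.9697 / 1.992563 = 85,165.19

85165.19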